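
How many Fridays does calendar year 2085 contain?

52

1 January 2085 is a Monday.
The range spans 365 days (inclusive of both endpoints).
365 = 7 × 52 + 1, so there are 52 full weeks plus 1 extra day.
Each full week contributes one Friday: 52 so far.
The 1 extra day is Monday — none qualify.
Total: 52 + 0 = 52.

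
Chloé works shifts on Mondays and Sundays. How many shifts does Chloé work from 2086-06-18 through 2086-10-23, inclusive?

2086-06-18 is a Tuesday.
The range spans 128 days (inclusive of both endpoints).
128 = 7 × 18 + 2, so there are 18 full weeks plus 2 extra days.
Each full week contributes 2 days from the set (Mon, Sun): 18 × 2 = 36.
The 2 extra days are Tuesday, Wednesday — none qualify.
Total: 36 + 0 = 36.

36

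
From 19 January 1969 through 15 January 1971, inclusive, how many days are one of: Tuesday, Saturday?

19 January 1969 is a Sunday.
From 19 January 1969 to 15 January 1971 is 727 days inclusive.
727 = 7 × 103 + 6, so there are 103 full weeks plus 6 extra days.
Each full week contributes 2 days from the set (Tue, Sat): 103 × 2 = 206.
The 6 extra days are Sun, Mon, Tue, Wed, Thu, Fri — 1 of them qualifies.
Total: 206 + 1 = 207.

207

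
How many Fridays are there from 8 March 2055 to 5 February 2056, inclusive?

48

8 March 2055 is a Monday.
The range spans 335 days (inclusive of both endpoints).
335 = 7 × 47 + 6, so there are 47 full weeks plus 6 extra days.
Each full week contributes one Friday: 47 so far.
The 6 extra days are Monday, Tuesday, Wednesday, Thursday, Friday, Saturday — 1 of them qualifies.
Total: 47 + 1 = 48.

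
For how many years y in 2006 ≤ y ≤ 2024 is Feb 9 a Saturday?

3

Day of week of February 9 in each year:
2006: Thu, 2007: Fri, 2008: Sat ✓, 2009: Mon, 2010: Tue, 2011: Wed, 2012: Thu, 2013: Sat ✓, 2014: Sun, 2015: Mon, 2016: Tue, 2017: Thu, 2018: Fri, 2019: Sat ✓, 2020: Sun, 2021: Tue, 2022: Wed, 2023: Thu, 2024: Fri
Saturdays: 2008, 2013, 2019.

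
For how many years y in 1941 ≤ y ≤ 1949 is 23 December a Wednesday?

1

Day of week of December 23 in each year:
1941: Tue, 1942: Wed ✓, 1943: Thu, 1944: Sat, 1945: Sun, 1946: Mon, 1947: Tue, 1948: Thu, 1949: Fri
Wednesdays: 1942.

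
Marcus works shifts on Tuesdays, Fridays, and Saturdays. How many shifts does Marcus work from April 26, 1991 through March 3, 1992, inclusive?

April 26, 1991 is a Friday.
The range spans 313 days (inclusive of both endpoints).
313 = 7 × 44 + 5, so there are 44 full weeks plus 5 extra days.
Each full week contributes 3 days from the set (Tue, Fri, Sat): 44 × 3 = 132.
The 5 extra days are Fri, Sat, Sun, Mon, Tue — 3 of them qualify.
Total: 132 + 3 = 135.

135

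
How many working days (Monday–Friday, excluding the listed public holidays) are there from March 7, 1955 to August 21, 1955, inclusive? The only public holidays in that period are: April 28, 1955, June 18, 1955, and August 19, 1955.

118 working days

March 7, 1955 is a Monday.
The range spans 168 days (inclusive of both endpoints).
168 = 7 × 24, so the span is exactly 24 full weeks.
Each full week contributes 5 weekdays (Mon–Fri): 24 × 5 = 120.
Total: 120.
Holidays: April 28, 1955 (Thu); June 18, 1955 (Sat); August 19, 1955 (Fri).
2 of the 3 holidays fall on weekdays; the rest are weekends and were already excluded.
Business days: 120 − 2 = 118.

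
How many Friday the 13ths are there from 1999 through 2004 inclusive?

Friday-the-13ths by year:
1999: Aug
2000: Oct
2001: Apr, Jul
2002: Sep, Dec
2003: Jun
2004: Feb, Aug

9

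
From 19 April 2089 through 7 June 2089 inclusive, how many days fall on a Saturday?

19 April 2089 is a Tuesday.
From 19 April 2089 to 7 June 2089 is 50 days inclusive.
50 = 7 × 7 + 1, so there are 7 full weeks plus 1 extra day.
Each full week contributes one Saturday: 7 so far.
The 1 extra day is Tuesday — none qualify.
Total: 7 + 0 = 7.

7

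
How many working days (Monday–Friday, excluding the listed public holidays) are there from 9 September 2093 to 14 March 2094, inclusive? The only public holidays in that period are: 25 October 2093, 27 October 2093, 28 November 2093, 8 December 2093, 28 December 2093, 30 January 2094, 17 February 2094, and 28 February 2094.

129

9 September 2093 is a Wednesday.
The range spans 187 days (inclusive of both endpoints).
187 = 7 × 26 + 5, so there are 26 full weeks plus 5 extra days.
Each full week contributes 5 weekdays (Mon–Fri): 26 × 5 = 130.
The 5 extra days are Wednesday, Thursday, Friday, Saturday, Sunday — 3 of them qualify.
Total: 130 + 3 = 133.
Holidays: 25 October 2093 (Sun); 27 October 2093 (Tue); 28 November 2093 (Sat); 8 December 2093 (Tue); 28 December 2093 (Mon); 30 January 2094 (Sat); 17 February 2094 (Wed); 28 February 2094 (Sun).
4 of the 8 holidays fall on weekdays; the rest are weekends and were already excluded.
Business days: 133 − 4 = 129.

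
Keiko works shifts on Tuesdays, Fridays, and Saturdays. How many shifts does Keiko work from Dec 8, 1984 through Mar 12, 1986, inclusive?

Dec 8, 1984 is a Saturday.
The range spans 460 days (inclusive of both endpoints).
460 = 7 × 65 + 5, so there are 65 full weeks plus 5 extra days.
Each full week contributes 3 days from the set (Tue, Fri, Sat): 65 × 3 = 195.
The 5 extra days are Saturday, Sunday, Monday, Tuesday, Wednesday — 2 of them qualify.
Total: 195 + 2 = 197.

197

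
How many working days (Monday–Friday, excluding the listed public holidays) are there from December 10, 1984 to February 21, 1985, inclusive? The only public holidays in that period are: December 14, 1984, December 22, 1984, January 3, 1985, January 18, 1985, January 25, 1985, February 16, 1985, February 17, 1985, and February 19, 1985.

49

December 10, 1984 is a Monday.
From December 10, 1984 to February 21, 1985 is 74 days inclusive.
74 = 7 × 10 + 4, so there are 10 full weeks plus 4 extra days.
Each full week contributes 5 weekdays (Mon–Fri): 10 × 5 = 50.
The 4 extra days are Monday, Tuesday, Wednesday, Thursday — 4 of them qualify.
Total: 50 + 4 = 54.
Holidays: December 14, 1984 (Fri); December 22, 1984 (Sat); January 3, 1985 (Thu); January 18, 1985 (Fri); January 25, 1985 (Fri); February 16, 1985 (Sat); February 17, 1985 (Sun); February 19, 1985 (Tue).
5 of the 8 holidays fall on weekdays; the rest are weekends and were already excluded.
Business days: 54 − 5 = 49.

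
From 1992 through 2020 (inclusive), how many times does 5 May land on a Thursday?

4

Day of week of May 5 in each year:
1992: Tue, 1993: Wed, 1994: Thu ✓, 1995: Fri, 1996: Sun, 1997: Mon, 1998: Tue, 1999: Wed, 2000: Fri, 2001: Sat, 2002: Sun, 2003: Mon, 2004: Wed, 2005: Thu ✓, 2006: Fri, 2007: Sat, 2008: Mon, 2009: Tue, 2010: Wed, 2011: Thu ✓, 2012: Sat, 2013: Sun, 2014: Mon, 2015: Tue, 2016: Thu ✓, 2017: Fri, 2018: Sat, 2019: Sun, 2020: Tue
Thursdays: 1994, 2005, 2011, 2016.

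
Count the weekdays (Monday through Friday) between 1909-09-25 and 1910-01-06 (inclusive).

1909-09-25 is a Saturday.
From 1909-09-25 to 1910-01-06 is 104 days inclusive.
104 = 7 × 14 + 6, so there are 14 full weeks plus 6 extra days.
Each full week contributes 5 weekdays (Mon–Fri): 14 × 5 = 70.
The 6 extra days are Saturday, Sunday, Monday, Tuesday, Wednesday, Thursday — 4 of them qualify.
Total: 70 + 4 = 74.

74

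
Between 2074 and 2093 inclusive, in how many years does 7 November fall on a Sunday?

3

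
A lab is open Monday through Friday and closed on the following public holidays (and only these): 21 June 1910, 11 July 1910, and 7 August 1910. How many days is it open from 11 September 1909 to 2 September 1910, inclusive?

253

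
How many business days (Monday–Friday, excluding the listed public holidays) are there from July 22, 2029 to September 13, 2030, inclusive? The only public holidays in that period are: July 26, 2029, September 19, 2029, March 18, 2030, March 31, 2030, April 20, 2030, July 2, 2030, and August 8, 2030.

July 22, 2029 is a Sunday.
From July 22, 2029 to September 13, 2030 is 419 days inclusive.
419 = 7 × 59 + 6, so there are 59 full weeks plus 6 extra days.
Each full week contributes 5 weekdays (Mon–Fri): 59 × 5 = 295.
The 6 extra days are Sun, Mon, Tue, Wed, Thu, Fri — 5 of them qualify.
Total: 295 + 5 = 300.
Holidays: July 26, 2029 (Thu); September 19, 2029 (Wed); March 18, 2030 (Mon); March 31, 2030 (Sun); April 20, 2030 (Sat); July 2, 2030 (Tue); August 8, 2030 (Thu).
5 of the 7 holidays fall on weekdays; the rest are weekends and were already excluded.
Business days: 300 − 5 = 295.

295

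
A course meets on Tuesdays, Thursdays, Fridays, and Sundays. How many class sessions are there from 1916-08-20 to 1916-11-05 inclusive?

45

1916-08-20 is a Sunday.
From 1916-08-20 to 1916-11-05 is 78 days inclusive.
78 = 7 × 11 + 1, so there are 11 full weeks plus 1 extra day.
Each full week contributes 4 days from the set (Tue, Thu, Fri, Sun): 11 × 4 = 44.
The 1 extra day is Sun — 1 of them qualifies.
Total: 44 + 1 = 45.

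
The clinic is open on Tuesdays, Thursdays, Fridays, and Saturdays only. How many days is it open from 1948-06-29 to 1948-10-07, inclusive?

58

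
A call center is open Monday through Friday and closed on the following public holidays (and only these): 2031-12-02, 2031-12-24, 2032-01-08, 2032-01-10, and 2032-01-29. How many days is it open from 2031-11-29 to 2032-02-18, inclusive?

54

2031-11-29 is a Saturday.
The range spans 82 days (inclusive of both endpoints).
82 = 7 × 11 + 5, so there are 11 full weeks plus 5 extra days.
Each full week contributes 5 weekdays (Mon–Fri): 11 × 5 = 55.
The 5 extra days are Sat, Sun, Mon, Tue, Wed — 3 of them qualify.
Total: 55 + 3 = 58.
Holidays: 2031-12-02 (Tue); 2031-12-24 (Wed); 2032-01-08 (Thu); 2032-01-10 (Sat); 2032-01-29 (Thu).
4 of the 5 holidays fall on weekdays; the rest are weekends and were already excluded.
Business days: 58 − 4 = 54.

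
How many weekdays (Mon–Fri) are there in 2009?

261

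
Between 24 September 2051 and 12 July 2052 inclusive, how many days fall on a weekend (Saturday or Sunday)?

24 September 2051 is a Sunday.
The range spans 293 days (inclusive of both endpoints).
293 = 7 × 41 + 6, so there are 41 full weeks plus 6 extra days.
Each full week contributes 2 weekend days (Sat, Sun): 41 × 2 = 82.
The 6 extra days are Sun, Mon, Tue, Wed, Thu, Fri — 1 of them qualifies.
Total: 82 + 1 = 83.

83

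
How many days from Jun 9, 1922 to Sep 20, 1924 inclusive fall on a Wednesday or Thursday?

Jun 9, 1922 is a Friday.
The range spans 835 days (inclusive of both endpoints).
835 = 7 × 119 + 2, so there are 119 full weeks plus 2 extra days.
Each full week contributes 2 days from the set (Wed, Thu): 119 × 2 = 238.
The 2 extra days are Friday, Saturday — none qualify.
Total: 238 + 0 = 238.

238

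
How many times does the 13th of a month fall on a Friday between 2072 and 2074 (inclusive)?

Friday-the-13ths by year:
2072: May
2073: Jan, Oct
2074: Apr, Jul

5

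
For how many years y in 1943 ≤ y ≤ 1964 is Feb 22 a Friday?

4

Day of week of February 22 in each year:
1943: Mon, 1944: Tue, 1945: Thu, 1946: Fri ✓, 1947: Sat, 1948: Sun, 1949: Tue, 1950: Wed, 1951: Thu, 1952: Fri ✓, 1953: Sun, 1954: Mon, 1955: Tue, 1956: Wed, 1957: Fri ✓, 1958: Sat, 1959: Sun, 1960: Mon, 1961: Wed, 1962: Thu, 1963: Fri ✓, 1964: Sat
Fridays: 1946, 1952, 1957, 1963.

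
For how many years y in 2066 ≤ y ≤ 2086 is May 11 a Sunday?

Day of week of May 11 in each year:
2066: Tue, 2067: Wed, 2068: Fri, 2069: Sat, 2070: Sun ✓, 2071: Mon, 2072: Wed, 2073: Thu, 2074: Fri, 2075: Sat, 2076: Mon, 2077: Tue, 2078: Wed, 2079: Thu, 2080: Sat, 2081: Sun ✓, 2082: Mon, 2083: Tue, 2084: Thu, 2085: Fri, 2086: Sat
Sundays: 2070, 2081.

2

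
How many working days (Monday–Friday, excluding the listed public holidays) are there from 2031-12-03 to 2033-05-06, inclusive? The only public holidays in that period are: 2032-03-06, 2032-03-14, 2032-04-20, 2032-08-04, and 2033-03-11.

370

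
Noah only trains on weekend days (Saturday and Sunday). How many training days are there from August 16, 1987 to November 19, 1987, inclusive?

August 16, 1987 is a Sunday.
From August 16, 1987 to November 19, 1987 is 96 days inclusive.
96 = 7 × 13 + 5, so there are 13 full weeks plus 5 extra days.
Each full week contributes 2 weekend days (Sat, Sun): 13 × 2 = 26.
The 5 extra days are Sunday, Monday, Tuesday, Wednesday, Thursday — 1 of them qualifies.
Total: 26 + 1 = 27.

27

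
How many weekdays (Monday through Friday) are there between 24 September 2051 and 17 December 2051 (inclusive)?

60 weekdays

24 September 2051 is a Sunday.
That's 85 days from start to end, counting both.
85 = 7 × 12 + 1, so there are 12 full weeks plus 1 extra day.
Each full week contributes 5 weekdays (Mon–Fri): 12 × 5 = 60.
The 1 extra day is Sun — none qualify.
Total: 60 + 0 = 60.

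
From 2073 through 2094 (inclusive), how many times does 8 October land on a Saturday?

Day of week of October 8 in each year:
2073: Sun, 2074: Mon, 2075: Tue, 2076: Thu, 2077: Fri, 2078: Sat ✓, 2079: Sun, 2080: Tue, 2081: Wed, 2082: Thu, 2083: Fri, 2084: Sun, 2085: Mon, 2086: Tue, 2087: Wed, 2088: Fri, 2089: Sat ✓, 2090: Sun, 2091: Mon, 2092: Wed, 2093: Thu, 2094: Fri
Saturdays: 2078, 2089.

2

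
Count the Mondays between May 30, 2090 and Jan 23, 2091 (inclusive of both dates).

May 30, 2090 is a Tuesday.
The range spans 239 days (inclusive of both endpoints).
239 = 7 × 34 + 1, so there are 34 full weeks plus 1 extra day.
Each full week contributes one Monday: 34 so far.
The 1 extra day is Tue — none qualify.
Total: 34 + 0 = 34.

34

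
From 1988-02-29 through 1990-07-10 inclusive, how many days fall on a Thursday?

123 Thursdays

1988-02-29 is a Monday.
That's 863 days from start to end, counting both.
863 = 7 × 123 + 2, so there are 123 full weeks plus 2 extra days.
Each full week contributes one Thursday: 123 so far.
The 2 extra days are Mon, Tue — none qualify.
Total: 123 + 0 = 123.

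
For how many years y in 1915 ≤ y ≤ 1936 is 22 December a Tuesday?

3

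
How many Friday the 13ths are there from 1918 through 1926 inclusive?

15

Friday-the-13ths by year:
1918: Sep, Dec
1919: Jun
1920: Feb, Aug
1921: May
1922: Jan, Oct
1923: Apr, Jul
1924: Jun
1925: Feb, Mar, Nov
1926: Aug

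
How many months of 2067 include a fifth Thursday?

4

A month has five Thursdays exactly when Thursday falls within its first (length − 28) days.
Jan: 31 days, starts Sat → 5 of Sat, Sun, Mon
Feb: 28 days, starts Tue → 5 of (none)
Mar: 31 days, starts Tue → 5 of Tue, Wed, Thu ✓
Apr: 30 days, starts Fri → 5 of Fri, Sat
May: 31 days, starts Sun → 5 of Sun, Mon, Tue
Jun: 30 days, starts Wed → 5 of Wed, Thu ✓
Jul: 31 days, starts Fri → 5 of Fri, Sat, Sun
Aug: 31 days, starts Mon → 5 of Mon, Tue, Wed
Sep: 30 days, starts Thu → 5 of Thu, Fri ✓
Oct: 31 days, starts Sat → 5 of Sat, Sun, Mon
Nov: 30 days, starts Tue → 5 of Tue, Wed
Dec: 31 days, starts Thu → 5 of Thu, Fri, Sat ✓
Months with five Thursdays: Mar, Jun, Sep, Dec.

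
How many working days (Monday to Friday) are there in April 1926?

April 1, 1926 is a Thursday.
The range spans 30 days (inclusive of both endpoints).
30 = 7 × 4 + 2, so there are 4 full weeks plus 2 extra days.
Each full week contributes 5 weekdays (Mon–Fri): 4 × 5 = 20.
The 2 extra days are Thu, Fri — 2 of them qualify.
Total: 20 + 2 = 22.

22 weekdays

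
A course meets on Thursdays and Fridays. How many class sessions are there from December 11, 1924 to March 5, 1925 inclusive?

25

December 11, 1924 is a Thursday.
The range spans 85 days (inclusive of both endpoints).
85 = 7 × 12 + 1, so there are 12 full weeks plus 1 extra day.
Each full week contributes 2 days from the set (Thu, Fri): 12 × 2 = 24.
The 1 extra day is Thursday — 1 of them qualifies.
Total: 24 + 1 = 25.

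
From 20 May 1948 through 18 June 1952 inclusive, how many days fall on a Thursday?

213

20 May 1948 is a Thursday.
The range spans 1491 days (inclusive of both endpoints).
1491 = 7 × 213, so the span is exactly 213 full weeks.
Each full week contributes one Thursday: 213 so far.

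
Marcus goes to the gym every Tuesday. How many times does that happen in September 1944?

1944-09-01 is a Friday.
From 1944-09-01 to 1944-09-30 is 30 days inclusive.
30 = 7 × 4 + 2, so there are 4 full weeks plus 2 extra days.
Each full week contributes one Tuesday: 4 so far.
The 2 extra days are Friday, Saturday — none qualify.
Total: 4 + 0 = 4.

4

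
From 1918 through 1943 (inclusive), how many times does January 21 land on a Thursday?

4

Day of week of January 21 in each year:
1918: Mon, 1919: Tue, 1920: Wed, 1921: Fri, 1922: Sat, 1923: Sun, 1924: Mon, 1925: Wed, 1926: Thu ✓, 1927: Fri, 1928: Sat, 1929: Mon, 1930: Tue, 1931: Wed, 1932: Thu ✓, 1933: Sat, 1934: Sun, 1935: Mon, 1936: Tue, 1937: Thu ✓, 1938: Fri, 1939: Sat, 1940: Sun, 1941: Tue, 1942: Wed, 1943: Thu ✓
Thursdays: 1926, 1932, 1937, 1943.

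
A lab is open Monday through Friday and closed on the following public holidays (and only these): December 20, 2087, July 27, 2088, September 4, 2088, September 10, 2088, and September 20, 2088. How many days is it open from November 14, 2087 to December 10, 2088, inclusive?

November 14, 2087 is a Friday.
The range spans 393 days (inclusive of both endpoints).
393 = 7 × 56 + 1, so there are 56 full weeks plus 1 extra day.
Each full week contributes 5 weekdays (Mon–Fri): 56 × 5 = 280.
The 1 extra day is Fri — 1 of them qualifies.
Total: 280 + 1 = 281.
Holidays: December 20, 2087 (Sat); July 27, 2088 (Tue); September 4, 2088 (Sat); September 10, 2088 (Fri); September 20, 2088 (Mon).
3 of the 5 holidays fall on weekdays; the rest are weekends and were already excluded.
Business days: 281 − 3 = 278.

278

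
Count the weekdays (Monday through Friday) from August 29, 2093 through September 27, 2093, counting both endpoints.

20 weekdays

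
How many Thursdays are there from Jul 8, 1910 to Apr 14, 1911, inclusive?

40 Thursdays

Jul 8, 1910 is a Friday.
That's 281 days from start to end, counting both.
281 = 7 × 40 + 1, so there are 40 full weeks plus 1 extra day.
Each full week contributes one Thursday: 40 so far.
The 1 extra day is Fri — none qualify.
Total: 40 + 0 = 40.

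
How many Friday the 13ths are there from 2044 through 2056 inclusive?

Friday-the-13ths by year:
2044: May
2045: Jan, Oct
2046: Apr, Jul
2047: Sep, Dec
2048: Mar, Nov
2049: Aug
2050: May
2051: Jan, Oct
2052: Sep, Dec
2053: Jun
2054: Feb, Mar, Nov
2055: Aug
2056: Oct

21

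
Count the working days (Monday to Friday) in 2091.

261 weekdays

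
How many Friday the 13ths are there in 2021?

The 13th falls on a Friday when the month's 13th has weekday Fri.
Jan 13 is Wed; Feb 13 is Sat; Mar 13 is Sat; Apr 13 is Tue; May 13 is Thu; Jun 13 is Sun; Jul 13 is Tue; Aug 13 is Fri ✓; Sep 13 is Mon; Oct 13 is Wed; Nov 13 is Sat; Dec 13 is Mon.
Friday the 13ths: Aug.

1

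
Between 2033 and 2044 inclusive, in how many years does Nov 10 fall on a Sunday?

Day of week of November 10 in each year:
2033: Thu, 2034: Fri, 2035: Sat, 2036: Mon, 2037: Tue, 2038: Wed, 2039: Thu, 2040: Sat, 2041: Sun ✓, 2042: Mon, 2043: Tue, 2044: Thu
Sundays: 2041.

1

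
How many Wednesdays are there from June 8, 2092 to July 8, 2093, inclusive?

57 Wednesdays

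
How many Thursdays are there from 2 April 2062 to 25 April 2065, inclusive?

160 Thursdays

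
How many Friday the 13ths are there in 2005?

1

The 13th falls on a Friday when the month's 13th has weekday Fri.
Jan 13 is Thu; Feb 13 is Sun; Mar 13 is Sun; Apr 13 is Wed; May 13 is Fri ✓; Jun 13 is Mon; Jul 13 is Wed; Aug 13 is Sat; Sep 13 is Tue; Oct 13 is Thu; Nov 13 is Sun; Dec 13 is Tue.
Friday the 13ths: May.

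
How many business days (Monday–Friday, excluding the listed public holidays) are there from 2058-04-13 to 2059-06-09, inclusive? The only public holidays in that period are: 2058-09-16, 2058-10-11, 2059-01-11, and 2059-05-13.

2058-04-13 is a Saturday.
That's 423 days from start to end, counting both.
423 = 7 × 60 + 3, so there are 60 full weeks plus 3 extra days.
Each full week contributes 5 weekdays (Mon–Fri): 60 × 5 = 300.
The 3 extra days are Sat, Sun, Mon — 1 of them qualifies.
Total: 300 + 1 = 301.
Holidays: 2058-09-16 (Mon); 2058-10-11 (Fri); 2059-01-11 (Sat); 2059-05-13 (Tue).
3 of the 4 holidays fall on weekdays; the rest are weekends and were already excluded.
Business days: 301 − 3 = 298.

298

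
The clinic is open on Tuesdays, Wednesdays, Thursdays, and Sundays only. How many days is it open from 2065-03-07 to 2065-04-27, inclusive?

29

2065-03-07 is a Saturday.
That's 52 days from start to end, counting both.
52 = 7 × 7 + 3, so there are 7 full weeks plus 3 extra days.
Each full week contributes 4 days from the set (Tue, Wed, Thu, Sun): 7 × 4 = 28.
The 3 extra days are Sat, Sun, Mon — 1 of them qualifies.
Total: 28 + 1 = 29.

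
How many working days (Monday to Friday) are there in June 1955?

22

Jun 1, 1955 is a Wednesday.
That's 30 days from start to end, counting both.
30 = 7 × 4 + 2, so there are 4 full weeks plus 2 extra days.
Each full week contributes 5 weekdays (Mon–Fri): 4 × 5 = 20.
The 2 extra days are Wed, Thu — 2 of them qualify.
Total: 20 + 2 = 22.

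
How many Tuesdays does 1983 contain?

52

1 January 1983 is a Saturday.
That's 365 days from start to end, counting both.
365 = 7 × 52 + 1, so there are 52 full weeks plus 1 extra day.
Each full week contributes one Tuesday: 52 so far.
The 1 extra day is Saturday — none qualify.
Total: 52 + 0 = 52.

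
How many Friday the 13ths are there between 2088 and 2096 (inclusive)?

Friday-the-13ths by year:
2088: Feb, Aug
2089: May
2090: Jan, Oct
2091: Apr, Jul
2092: Jun
2093: Feb, Mar, Nov
2094: Aug
2095: May
2096: Jan, Apr, Jul

16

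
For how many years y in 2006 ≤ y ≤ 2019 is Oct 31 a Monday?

2

Day of week of October 31 in each year:
2006: Tue, 2007: Wed, 2008: Fri, 2009: Sat, 2010: Sun, 2011: Mon ✓, 2012: Wed, 2013: Thu, 2014: Fri, 2015: Sat, 2016: Mon ✓, 2017: Tue, 2018: Wed, 2019: Thu
Mondays: 2011, 2016.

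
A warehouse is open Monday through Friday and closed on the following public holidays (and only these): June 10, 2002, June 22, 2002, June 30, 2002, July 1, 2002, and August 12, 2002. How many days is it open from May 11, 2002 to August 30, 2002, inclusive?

May 11, 2002 is a Saturday.
The range spans 112 days (inclusive of both endpoints).
112 = 7 × 16, so the span is exactly 16 full weeks.
Each full week contributes 5 weekdays (Mon–Fri): 16 × 5 = 80.
Total: 80.
Holidays: June 10, 2002 (Mon); June 22, 2002 (Sat); June 30, 2002 (Sun); July 1, 2002 (Mon); August 12, 2002 (Mon).
3 of the 5 holidays fall on weekdays; the rest are weekends and were already excluded.
Business days: 80 − 3 = 77.

77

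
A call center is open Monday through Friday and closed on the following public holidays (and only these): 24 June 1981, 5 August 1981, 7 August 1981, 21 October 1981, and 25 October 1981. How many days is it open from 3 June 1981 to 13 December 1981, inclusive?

3 June 1981 is a Wednesday.
That's 194 days from start to end, counting both.
194 = 7 × 27 + 5, so there are 27 full weeks plus 5 extra days.
Each full week contributes 5 weekdays (Mon–Fri): 27 × 5 = 135.
The 5 extra days are Wed, Thu, Fri, Sat, Sun — 3 of them qualify.
Total: 135 + 3 = 138.
Holidays: 24 June 1981 (Wed); 5 August 1981 (Wed); 7 August 1981 (Fri); 21 October 1981 (Wed); 25 October 1981 (Sun).
4 of the 5 holidays fall on weekdays; the rest are weekends and were already excluded.
Business days: 138 − 4 = 134.

134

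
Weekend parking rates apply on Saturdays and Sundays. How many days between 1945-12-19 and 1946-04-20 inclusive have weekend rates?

1945-12-19 is a Wednesday.
From 1945-12-19 to 1946-04-20 is 123 days inclusive.
123 = 7 × 17 + 4, so there are 17 full weeks plus 4 extra days.
Each full week contributes 2 weekend days (Sat, Sun): 17 × 2 = 34.
The 4 extra days are Wednesday, Thursday, Friday, Saturday — 1 of them qualifies.
Total: 34 + 1 = 35.

35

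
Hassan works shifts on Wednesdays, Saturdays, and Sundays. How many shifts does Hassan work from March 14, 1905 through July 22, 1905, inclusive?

March 14, 1905 is a Tuesday.
From March 14, 1905 to July 22, 1905 is 131 days inclusive.
131 = 7 × 18 + 5, so there are 18 full weeks plus 5 extra days.
Each full week contributes 3 days from the set (Wed, Sat, Sun): 18 × 3 = 54.
The 5 extra days are Tue, Wed, Thu, Fri, Sat — 2 of them qualify.
Total: 54 + 2 = 56.

56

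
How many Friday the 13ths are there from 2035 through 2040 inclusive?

11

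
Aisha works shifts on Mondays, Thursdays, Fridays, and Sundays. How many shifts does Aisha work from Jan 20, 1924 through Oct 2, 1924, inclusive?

Jan 20, 1924 is a Sunday.
From Jan 20, 1924 to Oct 2, 1924 is 257 days inclusive.
257 = 7 × 36 + 5, so there are 36 full weeks plus 5 extra days.
Each full week contributes 4 days from the set (Mon, Thu, Fri, Sun): 36 × 4 = 144.
The 5 extra days are Sun, Mon, Tue, Wed, Thu — 3 of them qualify.
Total: 144 + 3 = 147.

147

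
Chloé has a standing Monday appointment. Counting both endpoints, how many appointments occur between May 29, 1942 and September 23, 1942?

17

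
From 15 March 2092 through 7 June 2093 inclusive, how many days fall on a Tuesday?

64 Tuesdays

15 March 2092 is a Saturday.
That's 450 days from start to end, counting both.
450 = 7 × 64 + 2, so there are 64 full weeks plus 2 extra days.
Each full week contributes one Tuesday: 64 so far.
The 2 extra days are Saturday, Sunday — none qualify.
Total: 64 + 0 = 64.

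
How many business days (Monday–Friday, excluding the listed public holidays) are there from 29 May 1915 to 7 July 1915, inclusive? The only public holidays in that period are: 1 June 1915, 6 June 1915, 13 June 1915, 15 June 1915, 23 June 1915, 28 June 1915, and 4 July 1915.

29 May 1915 is a Saturday.
That's 40 days from start to end, counting both.
40 = 7 × 5 + 5, so there are 5 full weeks plus 5 extra days.
Each full week contributes 5 weekdays (Mon–Fri): 5 × 5 = 25.
The 5 extra days are Sat, Sun, Mon, Tue, Wed — 3 of them qualify.
Total: 25 + 3 = 28.
Holidays: 1 June 1915 (Tue); 6 June 1915 (Sun); 13 June 1915 (Sun); 15 June 1915 (Tue); 23 June 1915 (Wed); 28 June 1915 (Mon); 4 July 1915 (Sun).
4 of the 7 holidays fall on weekdays; the rest are weekends and were already excluded.
Business days: 28 − 4 = 24.

24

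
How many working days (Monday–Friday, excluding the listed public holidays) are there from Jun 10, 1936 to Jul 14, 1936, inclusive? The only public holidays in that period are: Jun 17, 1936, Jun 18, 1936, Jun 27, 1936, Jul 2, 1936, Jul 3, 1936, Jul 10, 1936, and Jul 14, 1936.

19 working days

Jun 10, 1936 is a Wednesday.
From Jun 10, 1936 to Jul 14, 1936 is 35 days inclusive.
35 = 7 × 5, so the span is exactly 5 full weeks.
Each full week contributes 5 weekdays (Mon–Fri): 5 × 5 = 25.
Total: 25.
Holidays: Jun 17, 1936 (Wed); Jun 18, 1936 (Thu); Jun 27, 1936 (Sat); Jul 2, 1936 (Thu); Jul 3, 1936 (Fri); Jul 10, 1936 (Fri); Jul 14, 1936 (Tue).
6 of the 7 holidays fall on weekdays; the rest are weekends and were already excluded.
Business days: 25 − 6 = 19.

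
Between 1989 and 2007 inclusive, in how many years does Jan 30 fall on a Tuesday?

4

Day of week of January 30 in each year:
1989: Mon, 1990: Tue ✓, 1991: Wed, 1992: Thu, 1993: Sat, 1994: Sun, 1995: Mon, 1996: Tue ✓, 1997: Thu, 1998: Fri, 1999: Sat, 2000: Sun, 2001: Tue ✓, 2002: Wed, 2003: Thu, 2004: Fri, 2005: Sun, 2006: Mon, 2007: Tue ✓
Tuesdays: 1990, 1996, 2001, 2007.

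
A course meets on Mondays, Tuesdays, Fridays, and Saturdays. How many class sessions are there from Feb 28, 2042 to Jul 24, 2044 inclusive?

502

Feb 28, 2042 is a Friday.
The range spans 878 days (inclusive of both endpoints).
878 = 7 × 125 + 3, so there are 125 full weeks plus 3 extra days.
Each full week contributes 4 days from the set (Mon, Tue, Fri, Sat): 125 × 4 = 500.
The 3 extra days are Friday, Saturday, Sunday — 2 of them qualify.
Total: 500 + 2 = 502.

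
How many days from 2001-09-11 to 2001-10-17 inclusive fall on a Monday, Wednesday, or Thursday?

2001-09-11 is a Tuesday.
That's 37 days from start to end, counting both.
37 = 7 × 5 + 2, so there are 5 full weeks plus 2 extra days.
Each full week contributes 3 days from the set (Mon, Wed, Thu): 5 × 3 = 15.
The 2 extra days are Tuesday, Wednesday — 1 of them qualifies.
Total: 15 + 1 = 16.

16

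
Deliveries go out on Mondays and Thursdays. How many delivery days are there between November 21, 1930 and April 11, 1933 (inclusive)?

November 21, 1930 is a Friday.
That's 873 days from start to end, counting both.
873 = 7 × 124 + 5, so there are 124 full weeks plus 5 extra days.
Each full week contributes 2 days from the set (Mon, Thu): 124 × 2 = 248.
The 5 extra days are Friday, Saturday, Sunday, Monday, Tuesday — 1 of them qualifies.
Total: 248 + 1 = 249.

249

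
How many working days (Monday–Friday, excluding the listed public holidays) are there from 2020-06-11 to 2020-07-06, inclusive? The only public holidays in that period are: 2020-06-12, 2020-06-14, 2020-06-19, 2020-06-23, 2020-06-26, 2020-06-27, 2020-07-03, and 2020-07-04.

2020-06-11 is a Thursday.
From 2020-06-11 to 2020-07-06 is 26 days inclusive.
26 = 7 × 3 + 5, so there are 3 full weeks plus 5 extra days.
Each full week contributes 5 weekdays (Mon–Fri): 3 × 5 = 15.
The 5 extra days are Thursday, Friday, Saturday, Sunday, Monday — 3 of them qualify.
Total: 15 + 3 = 18.
Holidays: 2020-06-12 (Fri); 2020-06-14 (Sun); 2020-06-19 (Fri); 2020-06-23 (Tue); 2020-06-26 (Fri); 2020-06-27 (Sat); 2020-07-03 (Fri); 2020-07-04 (Sat).
5 of the 8 holidays fall on weekdays; the rest are weekends and were already excluded.
Business days: 18 − 5 = 13.

13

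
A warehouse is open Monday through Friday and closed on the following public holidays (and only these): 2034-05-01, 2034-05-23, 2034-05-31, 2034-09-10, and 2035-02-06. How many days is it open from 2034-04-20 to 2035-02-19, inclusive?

214

2034-04-20 is a Thursday.
The range spans 306 days (inclusive of both endpoints).
306 = 7 × 43 + 5, so there are 43 full weeks plus 5 extra days.
Each full week contributes 5 weekdays (Mon–Fri): 43 × 5 = 215.
The 5 extra days are Thursday, Friday, Saturday, Sunday, Monday — 3 of them qualify.
Total: 215 + 3 = 218.
Holidays: 2034-05-01 (Mon); 2034-05-23 (Tue); 2034-05-31 (Wed); 2034-09-10 (Sun); 2035-02-06 (Tue).
4 of the 5 holidays fall on weekdays; the rest are weekends and were already excluded.
Business days: 218 − 4 = 214.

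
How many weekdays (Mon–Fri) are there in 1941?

Jan 1, 1941 is a Wednesday.
That's 365 days from start to end, counting both.
365 = 7 × 52 + 1, so there are 52 full weeks plus 1 extra day.
Each full week contributes 5 weekdays (Mon–Fri): 52 × 5 = 260.
The 1 extra day is Wed — 1 of them qualifies.
Total: 260 + 1 = 261.

261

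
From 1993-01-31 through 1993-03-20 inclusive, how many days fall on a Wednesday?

7

1993-01-31 is a Sunday.
From 1993-01-31 to 1993-03-20 is 49 days inclusive.
49 = 7 × 7, so the span is exactly 7 full weeks.
Each full week contributes one Wednesday: 7 so far.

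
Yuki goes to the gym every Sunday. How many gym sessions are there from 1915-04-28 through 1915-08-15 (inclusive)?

1915-04-28 is a Wednesday.
From 1915-04-28 to 1915-08-15 is 110 days inclusive.
110 = 7 × 15 + 5, so there are 15 full weeks plus 5 extra days.
Each full week contributes one Sunday: 15 so far.
The 5 extra days are Wednesday, Thursday, Friday, Saturday, Sunday — 1 of them qualifies.
Total: 15 + 1 = 16.

16 Sundays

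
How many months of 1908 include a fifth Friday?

A month has five Fridays exactly when Friday falls within its first (length − 28) days.
Jan: 31 days, starts Wed → 5 of Wed, Thu, Fri ✓
Feb: 29 days, starts Sat → 5 of Sat
Mar: 31 days, starts Sun → 5 of Sun, Mon, Tue
Apr: 30 days, starts Wed → 5 of Wed, Thu
May: 31 days, starts Fri → 5 of Fri, Sat, Sun ✓
Jun: 30 days, starts Mon → 5 of Mon, Tue
Jul: 31 days, starts Wed → 5 of Wed, Thu, Fri ✓
Aug: 31 days, starts Sat → 5 of Sat, Sun, Mon
Sep: 30 days, starts Tue → 5 of Tue, Wed
Oct: 31 days, starts Thu → 5 of Thu, Fri, Sat ✓
Nov: 30 days, starts Sun → 5 of Sun, Mon
Dec: 31 days, starts Tue → 5 of Tue, Wed, Thu
Months with five Fridays: Jan, May, Jul, Oct.

4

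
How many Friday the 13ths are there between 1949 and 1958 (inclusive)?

17

Friday-the-13ths by year:
1949: May
1950: Jan, Oct
1951: Apr, Jul
1952: Jun
1953: Feb, Mar, Nov
1954: Aug
1955: May
1956: Jan, Apr, Jul
1957: Sep, Dec
1958: Jun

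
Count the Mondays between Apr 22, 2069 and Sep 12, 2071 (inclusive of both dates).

Apr 22, 2069 is a Monday.
From Apr 22, 2069 to Sep 12, 2071 is 874 days inclusive.
874 = 7 × 124 + 6, so there are 124 full weeks plus 6 extra days.
Each full week contributes one Monday: 124 so far.
The 6 extra days are Mon, Tue, Wed, Thu, Fri, Sat — 1 of them qualifies.
Total: 124 + 1 = 125.

125 Mondays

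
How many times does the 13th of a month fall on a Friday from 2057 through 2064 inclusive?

Friday-the-13ths by year:
2057: Apr, Jul
2058: Sep, Dec
2059: Jun
2060: Feb, Aug
2061: May
2062: Jan, Oct
2063: Apr, Jul
2064: Jun

13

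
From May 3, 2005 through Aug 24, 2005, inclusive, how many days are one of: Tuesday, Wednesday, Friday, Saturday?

May 3, 2005 is a Tuesday.
The range spans 114 days (inclusive of both endpoints).
114 = 7 × 16 + 2, so there are 16 full weeks plus 2 extra days.
Each full week contributes 4 days from the set (Tue, Wed, Fri, Sat): 16 × 4 = 64.
The 2 extra days are Tuesday, Wednesday — 2 of them qualify.
Total: 64 + 2 = 66.

66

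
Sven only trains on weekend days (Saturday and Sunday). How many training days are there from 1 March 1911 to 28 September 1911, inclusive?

60

1 March 1911 is a Wednesday.
That's 212 days from start to end, counting both.
212 = 7 × 30 + 2, so there are 30 full weeks plus 2 extra days.
Each full week contributes 2 weekend days (Sat, Sun): 30 × 2 = 60.
The 2 extra days are Wednesday, Thursday — none qualify.
Total: 60 + 0 = 60.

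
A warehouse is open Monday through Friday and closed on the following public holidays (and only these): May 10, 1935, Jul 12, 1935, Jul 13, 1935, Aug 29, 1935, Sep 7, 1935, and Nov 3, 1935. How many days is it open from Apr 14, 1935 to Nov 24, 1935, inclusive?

Apr 14, 1935 is a Sunday.
That's 225 days from start to end, counting both.
225 = 7 × 32 + 1, so there are 32 full weeks plus 1 extra day.
Each full week contributes 5 weekdays (Mon–Fri): 32 × 5 = 160.
The 1 extra day is Sunday — none qualify.
Total: 160 + 0 = 160.
Holidays: May 10, 1935 (Fri); Jul 12, 1935 (Fri); Jul 13, 1935 (Sat); Aug 29, 1935 (Thu); Sep 7, 1935 (Sat); Nov 3, 1935 (Sun).
3 of the 6 holidays fall on weekdays; the rest are weekends and were already excluded.
Business days: 160 − 3 = 157.

157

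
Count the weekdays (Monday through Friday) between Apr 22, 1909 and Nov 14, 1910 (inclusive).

Apr 22, 1909 is a Thursday.
The range spans 572 days (inclusive of both endpoints).
572 = 7 × 81 + 5, so there are 81 full weeks plus 5 extra days.
Each full week contributes 5 weekdays (Mon–Fri): 81 × 5 = 405.
The 5 extra days are Thu, Fri, Sat, Sun, Mon — 3 of them qualify.
Total: 405 + 3 = 408.

408 weekdays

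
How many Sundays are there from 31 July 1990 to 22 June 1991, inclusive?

31 July 1990 is a Tuesday.
From 31 July 1990 to 22 June 1991 is 327 days inclusive.
327 = 7 × 46 + 5, so there are 46 full weeks plus 5 extra days.
Each full week contributes one Sunday: 46 so far.
The 5 extra days are Tue, Wed, Thu, Fri, Sat — none qualify.
Total: 46 + 0 = 46.

46 Sundays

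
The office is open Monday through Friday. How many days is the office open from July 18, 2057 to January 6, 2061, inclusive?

July 18, 2057 is a Wednesday.
From July 18, 2057 to January 6, 2061 is 1269 days inclusive.
1269 = 7 × 181 + 2, so there are 181 full weeks plus 2 extra days.
Each full week contributes 5 weekdays (Mon–Fri): 181 × 5 = 905.
The 2 extra days are Wednesday, Thursday — 2 of them qualify.
Total: 905 + 2 = 907.

907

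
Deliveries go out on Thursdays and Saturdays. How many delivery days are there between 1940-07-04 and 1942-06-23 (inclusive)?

206

1940-07-04 is a Thursday.
From 1940-07-04 to 1942-06-23 is 720 days inclusive.
720 = 7 × 102 + 6, so there are 102 full weeks plus 6 extra days.
Each full week contributes 2 days from the set (Thu, Sat): 102 × 2 = 204.
The 6 extra days are Thursday, Friday, Saturday, Sunday, Monday, Tuesday — 2 of them qualify.
Total: 204 + 2 = 206.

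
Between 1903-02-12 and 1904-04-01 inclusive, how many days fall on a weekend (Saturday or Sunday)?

1903-02-12 is a Thursday.
The range spans 415 days (inclusive of both endpoints).
415 = 7 × 59 + 2, so there are 59 full weeks plus 2 extra days.
Each full week contributes 2 weekend days (Sat, Sun): 59 × 2 = 118.
The 2 extra days are Thu, Fri — none qualify.
Total: 118 + 0 = 118.

118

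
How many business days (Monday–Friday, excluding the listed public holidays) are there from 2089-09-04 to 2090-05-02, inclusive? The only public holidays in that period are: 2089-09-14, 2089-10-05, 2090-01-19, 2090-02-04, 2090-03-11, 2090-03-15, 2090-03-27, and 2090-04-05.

166 business days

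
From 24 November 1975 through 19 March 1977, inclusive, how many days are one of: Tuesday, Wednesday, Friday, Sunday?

275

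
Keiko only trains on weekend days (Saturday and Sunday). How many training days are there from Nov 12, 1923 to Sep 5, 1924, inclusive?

84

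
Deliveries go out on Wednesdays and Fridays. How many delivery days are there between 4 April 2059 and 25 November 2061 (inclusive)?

277

4 April 2059 is a Friday.
The range spans 967 days (inclusive of both endpoints).
967 = 7 × 138 + 1, so there are 138 full weeks plus 1 extra day.
Each full week contributes 2 days from the set (Wed, Fri): 138 × 2 = 276.
The 1 extra day is Friday — 1 of them qualifies.
Total: 276 + 1 = 277.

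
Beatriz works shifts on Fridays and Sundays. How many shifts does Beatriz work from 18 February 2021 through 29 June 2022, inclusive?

18 February 2021 is a Thursday.
From 18 February 2021 to 29 June 2022 is 497 days inclusive.
497 = 7 × 71, so the span is exactly 71 full weeks.
Each full week contributes 2 days from the set (Fri, Sun): 71 × 2 = 142.
Total: 142.

142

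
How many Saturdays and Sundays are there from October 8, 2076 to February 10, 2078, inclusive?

October 8, 2076 is a Thursday.
That's 491 days from start to end, counting both.
491 = 7 × 70 + 1, so there are 70 full weeks plus 1 extra day.
Each full week contributes 2 weekend days (Sat, Sun): 70 × 2 = 140.
The 1 extra day is Thursday — none qualify.
Total: 140 + 0 = 140.

140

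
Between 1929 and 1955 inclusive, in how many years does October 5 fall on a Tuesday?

Day of week of October 5 in each year:
1929: Sat, 1930: Sun, 1931: Mon, 1932: Wed, 1933: Thu, 1934: Fri, 1935: Sat, 1936: Mon, 1937: Tue ✓, 1938: Wed, 1939: Thu, 1940: Sat, 1941: Sun, 1942: Mon, 1943: Tue ✓, 1944: Thu, 1945: Fri, 1946: Sat, 1947: Sun, 1948: Tue ✓, 1949: Wed, 1950: Thu, 1951: Fri, 1952: Sun, 1953: Mon, 1954: Tue ✓, 1955: Wed
Tuesdays: 1937, 1943, 1948, 1954.

4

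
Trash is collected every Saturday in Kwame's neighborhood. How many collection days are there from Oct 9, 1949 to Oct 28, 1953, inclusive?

211

Oct 9, 1949 is a Sunday.
That's 1481 days from start to end, counting both.
1481 = 7 × 211 + 4, so there are 211 full weeks plus 4 extra days.
Each full week contributes one Saturday: 211 so far.
The 4 extra days are Sunday, Monday, Tuesday, Wednesday — none qualify.
Total: 211 + 0 = 211.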